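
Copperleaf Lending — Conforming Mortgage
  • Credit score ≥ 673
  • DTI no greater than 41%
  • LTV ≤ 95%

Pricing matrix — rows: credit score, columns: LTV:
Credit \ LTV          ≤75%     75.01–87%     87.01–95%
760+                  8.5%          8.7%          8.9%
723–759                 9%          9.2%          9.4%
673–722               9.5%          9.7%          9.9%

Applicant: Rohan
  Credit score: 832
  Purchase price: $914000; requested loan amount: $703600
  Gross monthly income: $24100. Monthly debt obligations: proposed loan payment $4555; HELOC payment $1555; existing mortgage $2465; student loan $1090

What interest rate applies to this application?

8.7%

Credit score 832 ≥ 673; Total monthly debts = (4,555 + 1,555 + 2,465 + 1,090) = 9,665. Debt-to-income = 9,665/24,100 = 40.1% — meets 41% limit
LTV = 703,600/914,000 = 77% ≤ 95%
Row: 832 falls in 760+. Column: 77% falls in 75.01–87%. Rate = 8.7%.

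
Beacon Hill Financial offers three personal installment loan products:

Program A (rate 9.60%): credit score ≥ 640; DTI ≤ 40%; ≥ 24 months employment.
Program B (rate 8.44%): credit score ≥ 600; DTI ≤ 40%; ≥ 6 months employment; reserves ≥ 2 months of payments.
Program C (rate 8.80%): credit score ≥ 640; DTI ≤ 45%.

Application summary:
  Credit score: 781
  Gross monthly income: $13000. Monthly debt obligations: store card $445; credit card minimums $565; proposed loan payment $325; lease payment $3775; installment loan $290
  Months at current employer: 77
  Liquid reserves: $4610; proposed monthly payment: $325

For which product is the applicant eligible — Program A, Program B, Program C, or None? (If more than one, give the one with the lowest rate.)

Total debts = (445 + 565 + 325 + 3,775 + 290) = 5,400; DTI = 5,400/13,000 = 41.5%.
Reserves = 4,610/325 = 14.2 months.
Program A: score 781 ≥ 640; DTI 41.5% > 40%; employment 77 ≥ 24 mo → does not qualify.
Program B: score 781 ≥ 600; DTI 41.5% > 40%; employment 77 ≥ 6 mo; reserves 14.2 ≥ 2 mo → does not qualify.
Program C: score 781 ≥ 640; DTI 41.5% ≤ 45% → qualifies.

Program C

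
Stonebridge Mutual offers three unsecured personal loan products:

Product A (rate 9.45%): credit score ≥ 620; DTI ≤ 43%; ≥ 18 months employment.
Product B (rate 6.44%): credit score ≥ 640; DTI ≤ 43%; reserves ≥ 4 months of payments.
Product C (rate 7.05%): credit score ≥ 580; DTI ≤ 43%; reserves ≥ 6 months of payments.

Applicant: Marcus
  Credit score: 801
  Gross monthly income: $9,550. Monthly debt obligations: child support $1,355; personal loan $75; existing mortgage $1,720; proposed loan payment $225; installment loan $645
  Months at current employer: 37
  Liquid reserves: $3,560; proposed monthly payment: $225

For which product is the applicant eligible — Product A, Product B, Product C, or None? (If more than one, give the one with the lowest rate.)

Product B

Total debts = (1,355 + 75 + 1,720 + 225 + 645) = 4,020; DTI = 4,020/9,550 = 42.1%.
Reserves = 3,560/225 = 15.8 months.
Product A: score 801 ≥ 620; DTI 42.1% ≤ 43%; employment 37 ≥ 18 mo → qualifies.
Product B: score 801 ≥ 640; DTI 42.1% ≤ 43%; reserves 15.8 ≥ 4 mo → qualifies.
Product C: score 801 ≥ 580; DTI 42.1% ≤ 43%; reserves 15.8 ≥ 6 mo → qualifies.
Qualifying: Product A, Product B, Product C. Lowest rate is 6.44% → Product B.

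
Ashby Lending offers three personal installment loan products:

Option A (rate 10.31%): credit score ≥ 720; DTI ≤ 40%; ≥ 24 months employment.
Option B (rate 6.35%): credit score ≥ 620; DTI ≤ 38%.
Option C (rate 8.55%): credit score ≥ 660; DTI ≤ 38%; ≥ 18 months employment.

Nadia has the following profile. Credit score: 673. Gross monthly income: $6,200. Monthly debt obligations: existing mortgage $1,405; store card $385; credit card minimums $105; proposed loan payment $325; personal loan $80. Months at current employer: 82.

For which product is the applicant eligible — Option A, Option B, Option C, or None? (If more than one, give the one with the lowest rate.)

Option B

Total debts = (1,405 + 385 + 105 + 325 + 80) = 2,300; DTI = 2,300/6,200 = 37.1%.
Option A: score 673 < 720; DTI 37.1% ≤ 40%; employment 82 ≥ 24 mo → does not qualify.
Option B: score 673 ≥ 620; DTI 37.1% ≤ 38% → qualifies.
Option C: score 673 ≥ 660; DTI 37.1% ≤ 38%; employment 82 ≥ 18 mo → qualifies.
Qualifying: Option B, Option C. Lowest rate is 6.35% → Option B.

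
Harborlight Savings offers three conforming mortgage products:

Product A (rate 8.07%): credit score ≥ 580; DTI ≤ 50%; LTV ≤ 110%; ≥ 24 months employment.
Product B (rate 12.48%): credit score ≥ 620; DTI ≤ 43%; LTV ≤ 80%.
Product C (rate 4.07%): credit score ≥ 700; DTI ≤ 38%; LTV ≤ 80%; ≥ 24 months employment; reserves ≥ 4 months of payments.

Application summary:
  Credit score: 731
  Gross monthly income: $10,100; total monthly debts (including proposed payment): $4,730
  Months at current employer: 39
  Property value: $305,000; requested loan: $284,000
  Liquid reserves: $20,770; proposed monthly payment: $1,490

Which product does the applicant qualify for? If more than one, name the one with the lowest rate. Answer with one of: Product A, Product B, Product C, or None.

Product A

DTI = 4,730/10,100 = 46.8%.
LTV = 284,000/305,000 = 93.1%.
Reserves = 20,770/1,490 = 13.9 months.
Product A: score 731 ≥ 580; DTI 46.8% ≤ 50%; LTV 93.1% ≤ 110%; employment 39 ≥ 24 mo → qualifies.
Product B: score 731 ≥ 620; DTI 46.8% > 43%; LTV 93.1% > 80% → does not qualify.
Product C: score 731 ≥ 700; DTI 46.8% > 38%; LTV 93.1% > 80%; employment 39 ≥ 24 mo; reserves 13.9 ≥ 4 mo → does not qualify.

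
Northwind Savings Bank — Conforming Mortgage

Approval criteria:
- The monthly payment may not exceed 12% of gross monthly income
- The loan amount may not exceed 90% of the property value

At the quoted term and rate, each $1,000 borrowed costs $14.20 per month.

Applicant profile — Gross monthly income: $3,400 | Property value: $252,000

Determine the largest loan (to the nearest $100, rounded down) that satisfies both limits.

$28,700

Payment cap: 12% × $3,400 = $408/month.
At $14.20 per $1,000, that supports 408/14.20 × 1,000 ≈ $28,732 → $28,700.
LTV cap: 90% × $252,000 = $226,800 → $226,800.
Binding constraint: payment-to-income.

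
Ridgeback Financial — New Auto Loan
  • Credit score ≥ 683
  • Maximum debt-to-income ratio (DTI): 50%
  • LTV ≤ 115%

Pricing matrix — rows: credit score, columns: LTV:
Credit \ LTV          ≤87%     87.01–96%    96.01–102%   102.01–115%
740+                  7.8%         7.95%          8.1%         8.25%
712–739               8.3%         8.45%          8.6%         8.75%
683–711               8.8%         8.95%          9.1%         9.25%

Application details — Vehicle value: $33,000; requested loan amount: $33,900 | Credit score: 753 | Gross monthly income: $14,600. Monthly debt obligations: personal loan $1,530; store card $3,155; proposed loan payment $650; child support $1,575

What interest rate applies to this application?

Credit score 753 ≥ 683; Total monthly debts = (1,530 + 3,155 + 650 + 1,575) = 6,910. DTI = 6,910/14,600 = 47.3% ≤ 50%
LTV: 33,900 ÷ 33,000 = 102.7%, within 115% cap
Row: 753 falls in 740+. Column: 102.7% falls in 102.01–115%. Rate = 8.25%.

8.25%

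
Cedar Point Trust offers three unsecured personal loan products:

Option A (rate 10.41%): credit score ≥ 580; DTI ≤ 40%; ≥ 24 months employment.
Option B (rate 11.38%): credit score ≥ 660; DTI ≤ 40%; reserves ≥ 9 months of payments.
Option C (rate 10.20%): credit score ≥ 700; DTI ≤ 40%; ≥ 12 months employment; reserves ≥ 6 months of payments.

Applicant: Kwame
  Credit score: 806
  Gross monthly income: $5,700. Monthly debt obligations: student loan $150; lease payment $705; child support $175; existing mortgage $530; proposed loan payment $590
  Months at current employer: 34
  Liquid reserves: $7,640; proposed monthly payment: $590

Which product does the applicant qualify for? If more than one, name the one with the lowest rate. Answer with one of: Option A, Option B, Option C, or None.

Total debts = (150 + 705 + 175 + 530 + 590) = 2,150; DTI = 2,150/5,700 = 37.7%.
Reserves = 7,640/590 = 12.9 months.
Option A: score 806 ≥ 580; DTI 37.7% ≤ 40%; employment 34 ≥ 24 mo → qualifies.
Option B: score 806 ≥ 660; DTI 37.7% ≤ 40%; reserves 12.9 ≥ 9 mo → qualifies.
Option C: score 806 ≥ 700; DTI 37.7% ≤ 40%; employment 34 ≥ 12 mo; reserves 12.9 ≥ 6 mo → qualifies.
Qualifying: Option A, Option B, Option C. Lowest rate is 10.20% → Option C.

Option C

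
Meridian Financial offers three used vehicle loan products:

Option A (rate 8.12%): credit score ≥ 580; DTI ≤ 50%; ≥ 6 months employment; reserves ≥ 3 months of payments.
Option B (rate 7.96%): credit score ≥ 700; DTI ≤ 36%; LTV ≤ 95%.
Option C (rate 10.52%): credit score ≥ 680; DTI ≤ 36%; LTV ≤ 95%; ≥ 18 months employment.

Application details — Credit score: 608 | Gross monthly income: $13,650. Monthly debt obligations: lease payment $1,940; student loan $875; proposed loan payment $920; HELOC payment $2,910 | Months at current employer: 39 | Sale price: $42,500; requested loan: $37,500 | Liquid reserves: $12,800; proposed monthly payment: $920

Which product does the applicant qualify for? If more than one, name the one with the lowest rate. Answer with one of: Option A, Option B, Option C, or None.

Total debts = (1,940 + 875 + 920 + 2,910) = 6,645; DTI = 6,645/13,650 = 48.7%.
LTV = 37,500/42,500 = 88.2%.
Reserves = 12,800/920 = 13.9 months.
Option A: score 608 ≥ 580; DTI 48.7% ≤ 50%; employment 39 ≥ 6 mo; reserves 13.9 ≥ 3 mo → qualifies.
Option B: score 608 < 700; DTI 48.7% > 36%; LTV 88.2% ≤ 95% → does not qualify.
Option C: score 608 < 680; DTI 48.7% > 36%; LTV 88.2% ≤ 95%; employment 39 ≥ 18 mo → does not qualify.

Option A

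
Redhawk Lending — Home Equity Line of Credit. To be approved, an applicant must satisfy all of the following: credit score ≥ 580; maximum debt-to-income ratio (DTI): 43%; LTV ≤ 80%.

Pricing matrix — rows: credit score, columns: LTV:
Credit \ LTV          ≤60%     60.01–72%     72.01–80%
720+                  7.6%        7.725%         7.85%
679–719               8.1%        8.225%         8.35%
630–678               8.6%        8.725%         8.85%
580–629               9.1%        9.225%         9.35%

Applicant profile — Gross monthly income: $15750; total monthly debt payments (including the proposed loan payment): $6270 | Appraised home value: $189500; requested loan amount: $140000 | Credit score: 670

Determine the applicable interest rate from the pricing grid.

8.85%

Credit score 670 ≥ 580; DTI: 6,270 ÷ 15,750 = 39.8%, within the 43% cap
LTV: 140,000 ÷ 189,500 = 73.9%, within 80% cap
Credit 670 → row 630–678; LTV 73.9% → column 72.01–80%. Grid cell → 8.85%.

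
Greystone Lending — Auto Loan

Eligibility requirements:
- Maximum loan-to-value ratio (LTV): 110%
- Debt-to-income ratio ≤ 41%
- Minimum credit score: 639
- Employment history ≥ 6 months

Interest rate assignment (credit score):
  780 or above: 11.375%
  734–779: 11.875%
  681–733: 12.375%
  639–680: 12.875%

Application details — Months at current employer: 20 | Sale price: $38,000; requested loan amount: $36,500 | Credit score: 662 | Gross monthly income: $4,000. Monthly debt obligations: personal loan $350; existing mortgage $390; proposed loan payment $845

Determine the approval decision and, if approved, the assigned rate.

Approved at 12.875%

Credit score 662 ≥ 639 (meets minimum)
LTV: 36,500 ÷ 38,000 = 96.1%, within 110% cap
Employment 20 ≥ 6 months
Total monthly debts = (350 + 390 + 845) = 1,585. DTI = 1,585/4,000 = 39.6% ≤ 41%
All requirements met. Score 662 falls in the 639–680 tier → 12.875%.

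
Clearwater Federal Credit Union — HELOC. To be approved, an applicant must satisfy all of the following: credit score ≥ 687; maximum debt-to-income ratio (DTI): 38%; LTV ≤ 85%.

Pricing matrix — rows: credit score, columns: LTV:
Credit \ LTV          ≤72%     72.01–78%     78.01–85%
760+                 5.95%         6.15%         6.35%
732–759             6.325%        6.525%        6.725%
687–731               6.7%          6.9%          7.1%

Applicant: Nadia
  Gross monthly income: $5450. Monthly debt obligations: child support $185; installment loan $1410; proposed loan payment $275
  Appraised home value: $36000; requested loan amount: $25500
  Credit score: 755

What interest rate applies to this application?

Credit score 755 ≥ 687; Total monthly debts = (185 + 1,410 + 275) = 1,870. Debt-to-income = 1,870/5,450 = 34.3% — meets 38% limit
LTV: 25,500 ÷ 36,000 = 70.8%, within 85% cap
Credit 755 → row 732–759; LTV 70.8% → column ≤72%. Grid cell → 6.325%.

6.325%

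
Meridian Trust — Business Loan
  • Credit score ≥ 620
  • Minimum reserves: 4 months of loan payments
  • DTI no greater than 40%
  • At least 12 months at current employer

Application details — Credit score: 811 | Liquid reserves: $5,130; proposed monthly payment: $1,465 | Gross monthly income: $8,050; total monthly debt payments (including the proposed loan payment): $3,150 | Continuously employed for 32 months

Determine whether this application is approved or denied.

Denied

Credit score 811 ≥ 620 (meets)
Reserves: 5,130 ÷ 1,465 = 3.5 months (below 4-month minimum)
DTI = 3,150/8,050 = 39.1% ≤ 40%
Employment 32 ≥ 12 months
Fails on reserves.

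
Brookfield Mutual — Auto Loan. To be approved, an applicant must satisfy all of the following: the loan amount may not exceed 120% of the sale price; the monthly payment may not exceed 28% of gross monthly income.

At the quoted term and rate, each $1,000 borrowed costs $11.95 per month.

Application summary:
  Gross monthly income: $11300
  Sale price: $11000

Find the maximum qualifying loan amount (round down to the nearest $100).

Payment cap: 28% × $11,300 = $3,164/month.
At $11.95 per $1,000, that supports 3,164/11.95 × 1,000 ≈ $264,769 → $264,700.
LTV cap: 120% × $11,000 = $13,200 → $13,200.
Binding constraint: loan-to-value.

$13,200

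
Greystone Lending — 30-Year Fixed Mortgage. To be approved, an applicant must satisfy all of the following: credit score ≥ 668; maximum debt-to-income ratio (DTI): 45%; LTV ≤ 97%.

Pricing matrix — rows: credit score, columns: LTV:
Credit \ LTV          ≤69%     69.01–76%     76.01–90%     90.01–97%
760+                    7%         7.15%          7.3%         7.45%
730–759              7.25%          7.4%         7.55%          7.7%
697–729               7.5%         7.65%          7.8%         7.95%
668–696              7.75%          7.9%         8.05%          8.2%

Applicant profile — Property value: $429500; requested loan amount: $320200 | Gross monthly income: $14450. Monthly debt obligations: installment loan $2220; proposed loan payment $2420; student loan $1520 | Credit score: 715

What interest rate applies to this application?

Credit score 715 ≥ 668; Total monthly debts = (2,220 + 2,420 + 1,520) = 6,160. Debt-to-income = 6,160/14,450 = 42.6% — meets 45% limit
LTV: 320,200 ÷ 429,500 = 74.6%, within 97% cap
Row: 715 falls in 697–729. Column: 74.6% falls in 69.01–76%. Rate = 7.65%.

7.65%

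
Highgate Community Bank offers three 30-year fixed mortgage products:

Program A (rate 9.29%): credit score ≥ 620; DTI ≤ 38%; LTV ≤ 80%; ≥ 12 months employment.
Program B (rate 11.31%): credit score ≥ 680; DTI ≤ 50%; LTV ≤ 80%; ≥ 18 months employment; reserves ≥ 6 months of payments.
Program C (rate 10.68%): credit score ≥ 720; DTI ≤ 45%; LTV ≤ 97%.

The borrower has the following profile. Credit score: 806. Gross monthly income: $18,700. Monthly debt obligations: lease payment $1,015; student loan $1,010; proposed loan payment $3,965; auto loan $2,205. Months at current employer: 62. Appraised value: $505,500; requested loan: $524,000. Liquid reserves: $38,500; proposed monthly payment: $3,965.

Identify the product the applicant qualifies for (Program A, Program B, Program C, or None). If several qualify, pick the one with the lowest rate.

None

Total debts = (1,015 + 1,010 + 3,965 + 2,205) = 8,195; DTI = 8,195/18,700 = 43.8%.
LTV = 524,000/505,500 = 103.7%.
Reserves = 38,500/3,965 = 9.7 months.
Program A: score 806 ≥ 620; DTI 43.8% > 38%; LTV 103.7% > 80%; employment 62 ≥ 12 mo → does not qualify.
Program B: score 806 ≥ 680; DTI 43.8% ≤ 50%; LTV 103.7% > 80%; employment 62 ≥ 18 mo; reserves 9.7 ≥ 6 mo → does not qualify.
Program C: score 806 ≥ 720; DTI 43.8% ≤ 45%; LTV 103.7% > 97% → does not qualify.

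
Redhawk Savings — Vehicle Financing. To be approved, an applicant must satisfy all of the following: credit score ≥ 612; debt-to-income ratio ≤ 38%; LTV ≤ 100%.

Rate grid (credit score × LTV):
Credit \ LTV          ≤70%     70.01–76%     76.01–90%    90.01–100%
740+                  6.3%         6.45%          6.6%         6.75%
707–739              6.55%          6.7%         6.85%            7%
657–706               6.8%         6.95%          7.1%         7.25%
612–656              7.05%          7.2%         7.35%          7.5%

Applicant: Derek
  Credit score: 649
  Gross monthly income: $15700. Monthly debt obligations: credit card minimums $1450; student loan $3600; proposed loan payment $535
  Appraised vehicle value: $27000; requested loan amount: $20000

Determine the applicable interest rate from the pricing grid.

7.2%

Credit score 649 ≥ 612; Total monthly debts = (1,450 + 3,600 + 535) = 5,585. Debt-to-income = 5,585/15,700 = 35.6% — meets 38% limit
Loan-to-value = 20,000/27,000 = 74.1% — pass (100% max)
Score 649 is in the 612–656 band; LTV 74.1% is in the 70.01–76% band → 7.2%.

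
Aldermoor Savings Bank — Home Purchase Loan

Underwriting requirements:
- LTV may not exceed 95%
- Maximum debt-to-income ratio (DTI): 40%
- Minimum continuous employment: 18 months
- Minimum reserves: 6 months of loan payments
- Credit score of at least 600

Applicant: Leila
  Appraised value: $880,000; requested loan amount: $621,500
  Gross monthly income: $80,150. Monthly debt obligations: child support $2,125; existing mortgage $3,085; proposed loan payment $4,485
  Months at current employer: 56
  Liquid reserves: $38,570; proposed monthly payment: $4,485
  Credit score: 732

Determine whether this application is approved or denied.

LTV = 621,500/880,000 = 70.6% ≤ 95%
Total monthly debts = (2,125 + 3,085 + 4,485) = 9,695. Debt-to-income = 9,695/80,150 = 12.1% — meets 40% limit
Employment 56 ≥ 18 months
Reserves = 38,570/4,485 = 8.6 months ≥ 6
Credit score 732 ≥ 600 (meets)
All criteria satisfied.

Approved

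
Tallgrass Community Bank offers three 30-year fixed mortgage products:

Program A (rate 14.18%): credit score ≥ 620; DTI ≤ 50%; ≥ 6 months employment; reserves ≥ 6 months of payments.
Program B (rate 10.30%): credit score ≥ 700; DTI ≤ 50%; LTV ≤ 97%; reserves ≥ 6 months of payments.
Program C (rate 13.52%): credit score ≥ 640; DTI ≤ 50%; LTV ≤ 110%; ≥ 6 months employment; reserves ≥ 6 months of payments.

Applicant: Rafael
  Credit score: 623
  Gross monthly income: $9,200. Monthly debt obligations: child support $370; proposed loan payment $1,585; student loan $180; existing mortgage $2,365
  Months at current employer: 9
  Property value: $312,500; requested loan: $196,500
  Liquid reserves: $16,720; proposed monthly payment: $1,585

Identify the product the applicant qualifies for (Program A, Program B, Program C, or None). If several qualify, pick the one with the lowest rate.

Total debts = (370 + 1,585 + 180 + 2,365) = 4,500; DTI = 4,500/9,200 = 48.9%.
LTV = 196,500/312,500 = 62.9%.
Reserves = 16,720/1,585 = 10.5 months.
Program A: score 623 ≥ 620; DTI 48.9% ≤ 50%; employment 9 ≥ 6 mo; reserves 10.5 ≥ 6 mo → qualifies.
Program B: score 623 < 700; DTI 48.9% ≤ 50%; LTV 62.9% ≤ 97%; reserves 10.5 ≥ 6 mo → does not qualify.
Program C: score 623 < 640; DTI 48.9% ≤ 50%; LTV 62.9% ≤ 110%; employment 9 ≥ 6 mo; reserves 10.5 ≥ 6 mo → does not qualify.

Program A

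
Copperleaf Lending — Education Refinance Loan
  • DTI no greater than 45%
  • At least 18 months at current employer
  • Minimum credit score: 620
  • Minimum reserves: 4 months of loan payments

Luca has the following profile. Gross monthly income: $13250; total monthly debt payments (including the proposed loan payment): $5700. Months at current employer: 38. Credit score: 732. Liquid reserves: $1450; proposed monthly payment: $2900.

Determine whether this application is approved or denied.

Denied

DTI = 5,700/13,250 = 43% ≤ 45%
Employment 38 ≥ 18 months
Credit score 732 ≥ 620 (meets)
Reserves: 1,450 ÷ 2,900 = 0.5 months (below 4-month minimum)
Fails on reserves.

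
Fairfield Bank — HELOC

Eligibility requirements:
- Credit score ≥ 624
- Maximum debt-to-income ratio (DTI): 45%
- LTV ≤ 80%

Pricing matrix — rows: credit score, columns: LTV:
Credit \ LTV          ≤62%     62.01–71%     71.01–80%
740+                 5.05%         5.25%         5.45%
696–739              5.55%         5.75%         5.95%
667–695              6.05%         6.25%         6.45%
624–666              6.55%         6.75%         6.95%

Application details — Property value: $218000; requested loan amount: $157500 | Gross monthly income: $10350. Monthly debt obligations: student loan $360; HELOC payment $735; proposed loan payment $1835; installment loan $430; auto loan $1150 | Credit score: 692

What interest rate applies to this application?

6.45%

Credit score 692 ≥ 624; Total monthly debts = (360 + 735 + 1,835 + 430 + 1,150) = 4,510. DTI = 4,510/10,350 = 43.6% ≤ 45%
LTV: 157,500 ÷ 218,000 = 72.2%, within 80% cap
Credit 692 → row 667–695; LTV 72.2% → column 71.01–80%. Grid cell → 6.45%.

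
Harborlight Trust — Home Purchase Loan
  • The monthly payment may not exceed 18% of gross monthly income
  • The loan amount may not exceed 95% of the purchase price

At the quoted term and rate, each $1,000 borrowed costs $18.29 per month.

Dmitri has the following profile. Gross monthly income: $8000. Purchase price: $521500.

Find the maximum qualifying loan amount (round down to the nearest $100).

Payment cap: 18% × $8,000 = $1,440/month.
At $18.29 per $1,000, that supports 1,440/18.29 × 1,000 ≈ $78,731 → $78,700.
LTV cap: 95% × $521,500 = $495,425 → $495,400.
Binding constraint: payment-to-income.

$78,700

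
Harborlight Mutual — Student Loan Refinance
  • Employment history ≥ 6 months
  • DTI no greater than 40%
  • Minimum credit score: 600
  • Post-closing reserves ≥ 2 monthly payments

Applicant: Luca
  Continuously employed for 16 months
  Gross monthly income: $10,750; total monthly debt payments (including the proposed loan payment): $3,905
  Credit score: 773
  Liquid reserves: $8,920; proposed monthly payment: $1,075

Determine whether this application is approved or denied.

Approved

Employment 16 ≥ 6 months
DTI: 3,905 ÷ 10,750 = 36.3%, within the 40% cap
Credit score 773 ≥ 600 (meets)
Liquid reserves cover 8,920/1,075 = 8.3 months — ≥ 2 required
All criteria satisfied.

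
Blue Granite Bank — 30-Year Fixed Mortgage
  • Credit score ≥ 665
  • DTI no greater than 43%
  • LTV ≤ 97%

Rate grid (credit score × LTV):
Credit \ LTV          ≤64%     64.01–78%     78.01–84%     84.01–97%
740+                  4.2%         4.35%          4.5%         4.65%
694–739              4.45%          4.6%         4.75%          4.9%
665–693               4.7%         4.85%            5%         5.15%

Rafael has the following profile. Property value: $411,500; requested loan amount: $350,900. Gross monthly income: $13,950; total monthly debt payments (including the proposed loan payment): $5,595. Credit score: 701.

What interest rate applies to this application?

4.9%

Credit score 701 ≥ 665; Debt-to-income = 5,595/13,950 = 40.1% — meets 43% limit
LTV: 350,900 ÷ 411,500 = 85.3%, within 97% cap
Score 701 is in the 694–739 band; LTV 85.3% is in the 84.01–97% band → 4.9%.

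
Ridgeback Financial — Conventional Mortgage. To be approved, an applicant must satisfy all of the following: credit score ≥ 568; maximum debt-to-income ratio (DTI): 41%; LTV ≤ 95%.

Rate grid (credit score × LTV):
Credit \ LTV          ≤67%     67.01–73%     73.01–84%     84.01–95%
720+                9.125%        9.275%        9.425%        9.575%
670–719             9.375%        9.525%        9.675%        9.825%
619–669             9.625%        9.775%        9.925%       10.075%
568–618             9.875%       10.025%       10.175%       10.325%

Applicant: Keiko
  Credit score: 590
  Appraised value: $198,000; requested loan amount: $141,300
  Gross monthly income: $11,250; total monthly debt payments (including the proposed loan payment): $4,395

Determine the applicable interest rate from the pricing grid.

Credit score 590 ≥ 568; Debt-to-income = 4,395/11,250 = 39.1% — meets 41% limit
Loan-to-value = 141,300/198,000 = 71.4% — pass (95% max)
Credit 590 → row 568–618; LTV 71.4% → column 67.01–73%. Grid cell → 10.025%.

10.025%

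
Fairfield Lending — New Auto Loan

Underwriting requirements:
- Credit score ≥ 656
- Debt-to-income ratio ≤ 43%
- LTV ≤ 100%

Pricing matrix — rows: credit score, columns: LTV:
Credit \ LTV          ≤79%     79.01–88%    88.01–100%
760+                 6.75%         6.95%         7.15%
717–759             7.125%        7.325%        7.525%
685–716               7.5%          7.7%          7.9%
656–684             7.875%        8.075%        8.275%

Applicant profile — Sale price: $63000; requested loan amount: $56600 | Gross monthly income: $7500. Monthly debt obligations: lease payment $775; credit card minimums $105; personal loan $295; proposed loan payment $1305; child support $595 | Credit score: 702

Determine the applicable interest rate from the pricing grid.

Credit score 702 ≥ 656; Total monthly debts = (775 + 105 + 295 + 1,305 + 595) = 3,075. DTI: 3,075 ÷ 7,500 = 41%, within the 43% cap
LTV = 56,600/63,000 = 89.8% ≤ 100%
Score 702 is in the 685–716 band; LTV 89.8% is in the 88.01–100% band → 7.9%.

7.9%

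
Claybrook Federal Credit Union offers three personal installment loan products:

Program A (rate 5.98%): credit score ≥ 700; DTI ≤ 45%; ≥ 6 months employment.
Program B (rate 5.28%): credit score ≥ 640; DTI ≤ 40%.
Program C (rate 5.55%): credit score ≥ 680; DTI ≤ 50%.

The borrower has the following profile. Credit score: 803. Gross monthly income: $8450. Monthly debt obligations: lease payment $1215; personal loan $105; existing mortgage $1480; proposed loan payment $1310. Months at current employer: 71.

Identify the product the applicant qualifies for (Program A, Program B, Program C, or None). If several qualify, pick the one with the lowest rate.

Total debts = (1,215 + 105 + 1,480 + 1,310) = 4,110; DTI = 4,110/8,450 = 48.6%.
Program A: score 803 ≥ 700; DTI 48.6% > 45%; employment 71 ≥ 6 mo → does not qualify.
Program B: score 803 ≥ 640; DTI 48.6% > 40% → does not qualify.
Program C: score 803 ≥ 680; DTI 48.6% ≤ 50% → qualifies.

Program C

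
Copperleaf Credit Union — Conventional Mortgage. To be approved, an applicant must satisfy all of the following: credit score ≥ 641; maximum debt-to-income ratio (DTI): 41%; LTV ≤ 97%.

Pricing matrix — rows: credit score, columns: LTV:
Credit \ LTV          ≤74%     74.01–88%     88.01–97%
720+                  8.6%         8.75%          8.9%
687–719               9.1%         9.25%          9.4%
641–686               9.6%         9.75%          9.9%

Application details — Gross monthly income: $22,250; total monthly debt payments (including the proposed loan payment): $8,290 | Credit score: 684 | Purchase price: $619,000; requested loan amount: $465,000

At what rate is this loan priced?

9.75%

Credit score 684 ≥ 641; Debt-to-income = 8,290/22,250 = 37.3% — meets 41% limit
LTV = 465,000/619,000 = 75.1% ≤ 97%
Score 684 is in the 641–686 band; LTV 75.1% is in the 74.01–88% band → 9.75%.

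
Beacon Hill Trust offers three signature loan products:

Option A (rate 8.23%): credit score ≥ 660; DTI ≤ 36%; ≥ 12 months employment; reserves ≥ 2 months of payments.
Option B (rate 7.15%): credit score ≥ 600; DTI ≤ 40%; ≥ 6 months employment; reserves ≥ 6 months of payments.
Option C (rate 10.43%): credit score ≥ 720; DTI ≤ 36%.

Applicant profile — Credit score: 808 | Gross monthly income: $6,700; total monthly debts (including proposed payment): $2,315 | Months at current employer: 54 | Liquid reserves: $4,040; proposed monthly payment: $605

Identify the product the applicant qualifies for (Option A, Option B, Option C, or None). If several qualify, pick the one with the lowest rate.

Option B

DTI = 2,315/6,700 = 34.6%.
Reserves = 4,040/605 = 6.7 months.
Option A: score 808 ≥ 660; DTI 34.6% ≤ 36%; employment 54 ≥ 12 mo; reserves 6.7 ≥ 2 mo → qualifies.
Option B: score 808 ≥ 600; DTI 34.6% ≤ 40%; employment 54 ≥ 6 mo; reserves 6.7 ≥ 6 mo → qualifies.
Option C: score 808 ≥ 720; DTI 34.6% ≤ 36% → qualifies.
Qualifying: Option A, Option B, Option C. Lowest rate is 7.15% → Option B.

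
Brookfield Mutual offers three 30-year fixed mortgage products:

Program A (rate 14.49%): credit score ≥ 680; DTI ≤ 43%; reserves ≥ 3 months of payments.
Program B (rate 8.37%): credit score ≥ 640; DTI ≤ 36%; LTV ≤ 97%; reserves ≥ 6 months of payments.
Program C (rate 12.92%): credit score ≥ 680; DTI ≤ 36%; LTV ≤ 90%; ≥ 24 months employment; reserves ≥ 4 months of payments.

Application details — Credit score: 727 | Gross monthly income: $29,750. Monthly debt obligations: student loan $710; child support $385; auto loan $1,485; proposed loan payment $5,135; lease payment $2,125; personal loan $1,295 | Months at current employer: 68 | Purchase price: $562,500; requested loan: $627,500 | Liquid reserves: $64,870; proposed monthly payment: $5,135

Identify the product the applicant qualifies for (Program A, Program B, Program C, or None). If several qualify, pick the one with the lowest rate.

Total debts = (710 + 385 + 1,485 + 5,135 + 2,125 + 1,295) = 11,135; DTI = 11,135/29,750 = 37.4%.
LTV = 627,500/562,500 = 111.6%.
Reserves = 64,870/5,135 = 12.6 months.
Program A: score 727 ≥ 680; DTI 37.4% ≤ 43%; reserves 12.6 ≥ 3 mo → qualifies.
Program B: score 727 ≥ 640; DTI 37.4% > 36%; LTV 111.6% > 97%; reserves 12.6 ≥ 6 mo → does not qualify.
Program C: score 727 ≥ 680; DTI 37.4% > 36%; LTV 111.6% > 90%; employment 68 ≥ 24 mo; reserves 12.6 ≥ 4 mo → does not qualify.

Program A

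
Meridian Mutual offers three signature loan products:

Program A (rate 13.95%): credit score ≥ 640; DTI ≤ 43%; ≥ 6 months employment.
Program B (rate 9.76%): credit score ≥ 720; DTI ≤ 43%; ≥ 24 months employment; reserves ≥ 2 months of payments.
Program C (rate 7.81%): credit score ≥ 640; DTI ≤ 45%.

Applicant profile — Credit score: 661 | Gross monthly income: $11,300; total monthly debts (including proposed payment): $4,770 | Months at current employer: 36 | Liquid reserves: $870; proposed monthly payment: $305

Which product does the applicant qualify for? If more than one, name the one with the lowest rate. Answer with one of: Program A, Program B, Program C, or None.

DTI = 4,770/11,300 = 42.2%.
Reserves = 870/305 = 2.9 months.
Program A: score 661 ≥ 640; DTI 42.2% ≤ 43%; employment 36 ≥ 6 mo → qualifies.
Program B: score 661 < 720; DTI 42.2% ≤ 43%; employment 36 ≥ 24 mo; reserves 2.9 ≥ 2 mo → does not qualify.
Program C: score 661 ≥ 640; DTI 42.2% ≤ 45% → qualifies.
Qualifying: Program A, Program C. Lowest rate is 7.81% → Program C.

Program C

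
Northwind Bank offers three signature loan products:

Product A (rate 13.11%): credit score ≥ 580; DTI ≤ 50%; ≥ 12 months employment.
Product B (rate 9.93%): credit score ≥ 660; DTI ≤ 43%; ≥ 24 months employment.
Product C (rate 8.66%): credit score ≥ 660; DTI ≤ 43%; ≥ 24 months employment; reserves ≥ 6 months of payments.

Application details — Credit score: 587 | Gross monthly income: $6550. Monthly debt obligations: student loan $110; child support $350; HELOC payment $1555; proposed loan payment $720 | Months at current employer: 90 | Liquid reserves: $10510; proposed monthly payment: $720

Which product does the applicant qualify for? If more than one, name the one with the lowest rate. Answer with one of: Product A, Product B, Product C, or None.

Product A

Total debts = (110 + 350 + 1,555 + 720) = 2,735; DTI = 2,735/6,550 = 41.8%.
Reserves = 10,510/720 = 14.6 months.
Product A: score 587 ≥ 580; DTI 41.8% ≤ 50%; employment 90 ≥ 12 mo → qualifies.
Product B: score 587 < 660; DTI 41.8% ≤ 43%; employment 90 ≥ 24 mo → does not qualify.
Product C: score 587 < 660; DTI 41.8% ≤ 43%; employment 90 ≥ 24 mo; reserves 14.6 ≥ 6 mo → does not qualify.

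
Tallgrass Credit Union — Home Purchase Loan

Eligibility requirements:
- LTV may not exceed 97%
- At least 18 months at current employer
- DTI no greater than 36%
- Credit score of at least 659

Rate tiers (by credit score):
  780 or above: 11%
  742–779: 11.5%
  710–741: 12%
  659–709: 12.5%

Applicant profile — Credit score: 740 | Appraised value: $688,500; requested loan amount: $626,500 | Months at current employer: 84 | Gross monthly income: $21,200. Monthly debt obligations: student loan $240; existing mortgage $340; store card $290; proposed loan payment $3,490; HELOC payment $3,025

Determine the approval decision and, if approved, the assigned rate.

Credit score 740 ≥ 659 (meets minimum)
Employment 84 ≥ 18 months
Loan-to-value = 626,500/688,500 = 91% — pass (97% max)
Total monthly debts = (240 + 340 + 290 + 3,490 + 3,025) = 7,385. DTI = 7,385/21,200 = 34.8% ≤ 36%
All requirements met. Score 740 falls in the 710–741 tier → 12%.

Approved at 12%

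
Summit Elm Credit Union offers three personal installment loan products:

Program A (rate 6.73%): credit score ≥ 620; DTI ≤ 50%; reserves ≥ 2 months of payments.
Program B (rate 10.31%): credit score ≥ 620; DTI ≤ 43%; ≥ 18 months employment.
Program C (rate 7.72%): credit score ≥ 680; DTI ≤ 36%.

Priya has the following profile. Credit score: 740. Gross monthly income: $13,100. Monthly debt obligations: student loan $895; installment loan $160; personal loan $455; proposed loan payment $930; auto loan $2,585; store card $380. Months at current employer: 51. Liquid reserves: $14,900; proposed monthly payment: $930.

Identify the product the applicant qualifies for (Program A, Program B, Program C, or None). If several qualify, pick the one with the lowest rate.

Total debts = (895 + 160 + 455 + 930 + 2,585 + 380) = 5,405; DTI = 5,405/13,100 = 41.3%.
Reserves = 14,900/930 = 16.0 months.
Program A: score 740 ≥ 620; DTI 41.3% ≤ 50%; reserves 16.0 ≥ 2 mo → qualifies.
Program B: score 740 ≥ 620; DTI 41.3% ≤ 43%; employment 51 ≥ 18 mo → qualifies.
Program C: score 740 ≥ 680; DTI 41.3% > 36% → does not qualify.
Qualifying: Program A, Program B. Lowest rate is 6.73% → Program A.

Program A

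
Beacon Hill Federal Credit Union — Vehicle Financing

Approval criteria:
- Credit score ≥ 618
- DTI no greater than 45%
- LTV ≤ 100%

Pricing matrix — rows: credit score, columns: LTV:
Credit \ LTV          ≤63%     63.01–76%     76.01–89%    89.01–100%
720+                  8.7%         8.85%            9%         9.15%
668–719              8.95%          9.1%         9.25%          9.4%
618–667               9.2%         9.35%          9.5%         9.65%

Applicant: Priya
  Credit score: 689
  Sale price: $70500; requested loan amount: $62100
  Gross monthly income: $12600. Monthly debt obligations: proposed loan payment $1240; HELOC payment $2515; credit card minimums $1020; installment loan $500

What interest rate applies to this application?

9.25%

Credit score 689 ≥ 618; Total monthly debts = (1,240 + 2,515 + 1,020 + 500) = 5,275. DTI = 5,275/12,600 = 41.9% ≤ 45%
LTV: 62,100 ÷ 70,500 = 88.1%, within 100% cap
Score 689 is in the 668–719 band; LTV 88.1% is in the 76.01–89% band → 9.25%.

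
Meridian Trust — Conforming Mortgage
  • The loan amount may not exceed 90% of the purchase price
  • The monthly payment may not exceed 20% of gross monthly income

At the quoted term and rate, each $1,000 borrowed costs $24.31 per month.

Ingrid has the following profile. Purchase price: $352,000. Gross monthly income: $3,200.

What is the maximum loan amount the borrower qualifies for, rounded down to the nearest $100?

Payment cap: 20% × $3,200 = $640/month.
At $24.31 per $1,000, that supports 640/24.31 × 1,000 ≈ $26,326 → $26,300.
LTV cap: 90% × $352,000 = $316,800 → $316,800.
Binding constraint: payment-to-income.

$26,300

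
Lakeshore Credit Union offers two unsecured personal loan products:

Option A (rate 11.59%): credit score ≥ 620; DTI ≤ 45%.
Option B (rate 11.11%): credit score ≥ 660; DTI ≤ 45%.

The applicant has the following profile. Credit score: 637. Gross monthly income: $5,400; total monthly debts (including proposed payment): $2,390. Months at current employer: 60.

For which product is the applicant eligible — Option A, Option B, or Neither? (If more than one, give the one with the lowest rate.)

Option A

DTI = 2,390/5,400 = 44.3%.
Option A: score 637 ≥ 620; DTI 44.3% ≤ 45% → qualifies.
Option B: score 637 < 660; DTI 44.3% ≤ 45% → does not qualify.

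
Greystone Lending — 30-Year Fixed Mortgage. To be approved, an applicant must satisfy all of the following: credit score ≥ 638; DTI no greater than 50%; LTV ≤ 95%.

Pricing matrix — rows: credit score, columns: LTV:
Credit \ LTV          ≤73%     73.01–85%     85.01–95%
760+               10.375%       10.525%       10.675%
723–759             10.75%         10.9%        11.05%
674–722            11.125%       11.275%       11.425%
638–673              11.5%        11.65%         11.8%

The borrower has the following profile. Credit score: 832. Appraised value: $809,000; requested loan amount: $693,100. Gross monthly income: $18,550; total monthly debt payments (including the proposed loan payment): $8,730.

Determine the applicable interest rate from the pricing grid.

10.675%

Credit score 832 ≥ 638; DTI = 8,730/18,550 = 47.1% ≤ 50%
LTV: 693,100 ÷ 809,000 = 85.7%, within 95% cap
Row: 832 falls in 760+. Column: 85.7% falls in 85.01–95%. Rate = 10.675%.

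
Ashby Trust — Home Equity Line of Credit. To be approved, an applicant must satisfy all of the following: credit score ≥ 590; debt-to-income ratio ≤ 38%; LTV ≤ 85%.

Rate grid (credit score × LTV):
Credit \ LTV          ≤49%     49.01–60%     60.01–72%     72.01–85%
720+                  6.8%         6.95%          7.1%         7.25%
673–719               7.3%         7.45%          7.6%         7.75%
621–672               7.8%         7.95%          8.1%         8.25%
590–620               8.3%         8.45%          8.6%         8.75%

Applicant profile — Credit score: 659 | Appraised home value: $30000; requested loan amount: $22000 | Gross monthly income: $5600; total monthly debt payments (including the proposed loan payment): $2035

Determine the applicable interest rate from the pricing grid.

Credit score 659 ≥ 590; Debt-to-income = 2,035/5,600 = 36.3% — meets 38% limit
LTV = 22,000/30,000 = 73.3% ≤ 85%
Score 659 is in the 621–672 band; LTV 73.3% is in the 72.01–85% band → 8.25%.

8.25%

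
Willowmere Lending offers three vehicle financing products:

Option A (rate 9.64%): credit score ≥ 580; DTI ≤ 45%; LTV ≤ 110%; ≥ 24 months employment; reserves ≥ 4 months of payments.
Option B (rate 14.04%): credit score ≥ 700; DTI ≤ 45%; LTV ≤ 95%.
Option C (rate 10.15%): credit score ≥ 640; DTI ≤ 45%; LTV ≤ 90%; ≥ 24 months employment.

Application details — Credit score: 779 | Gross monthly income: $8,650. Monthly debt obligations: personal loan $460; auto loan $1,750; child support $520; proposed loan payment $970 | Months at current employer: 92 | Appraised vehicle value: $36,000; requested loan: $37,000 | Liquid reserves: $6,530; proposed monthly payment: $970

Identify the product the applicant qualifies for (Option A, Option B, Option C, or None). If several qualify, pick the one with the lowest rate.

Option A

Total debts = (460 + 1,750 + 520 + 970) = 3,700; DTI = 3,700/8,650 = 42.8%.
LTV = 37,000/36,000 = 102.8%.
Reserves = 6,530/970 = 6.7 months.
Option A: score 779 ≥ 580; DTI 42.8% ≤ 45%; LTV 102.8% ≤ 110%; employment 92 ≥ 24 mo; reserves 6.7 ≥ 4 mo → qualifies.
Option B: score 779 ≥ 700; DTI 42.8% ≤ 45%; LTV 102.8% > 95% → does not qualify.
Option C: score 779 ≥ 640; DTI 42.8% ≤ 45%; LTV 102.8% > 90%; employment 92 ≥ 24 mo → does not qualify.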